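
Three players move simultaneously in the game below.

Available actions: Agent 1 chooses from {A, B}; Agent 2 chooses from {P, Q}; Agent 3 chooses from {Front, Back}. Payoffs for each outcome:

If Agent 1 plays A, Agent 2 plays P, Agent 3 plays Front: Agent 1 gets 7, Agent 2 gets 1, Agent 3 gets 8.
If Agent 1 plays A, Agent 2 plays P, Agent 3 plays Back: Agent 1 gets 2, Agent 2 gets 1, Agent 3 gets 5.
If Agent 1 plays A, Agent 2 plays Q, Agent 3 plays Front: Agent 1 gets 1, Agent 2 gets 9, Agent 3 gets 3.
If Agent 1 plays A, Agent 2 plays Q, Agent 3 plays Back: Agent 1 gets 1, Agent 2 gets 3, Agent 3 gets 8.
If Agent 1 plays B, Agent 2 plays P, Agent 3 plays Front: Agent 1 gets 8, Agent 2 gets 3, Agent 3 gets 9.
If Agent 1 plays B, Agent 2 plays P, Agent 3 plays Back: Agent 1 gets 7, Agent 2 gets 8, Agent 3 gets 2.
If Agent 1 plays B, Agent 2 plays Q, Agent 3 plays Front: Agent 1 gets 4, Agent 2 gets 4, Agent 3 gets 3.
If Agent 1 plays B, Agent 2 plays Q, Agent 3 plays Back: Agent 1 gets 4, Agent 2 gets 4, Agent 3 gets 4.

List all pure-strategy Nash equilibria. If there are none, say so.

This game has no pure Nash equilibrium.

For each strategy profile, look for a profitable unilateral deviation.
(A, P, Front): Agent 1 can switch to B (7 → 8). Not NE.
(A, P, Back): Agent 1 can switch to B (2 → 7). Not NE.
(A, Q, Front): Agent 1 can switch to B (1 → 4). Not NE.
(A, Q, Back): Agent 1 can switch to B (1 → 4). Not NE.
(B, P, Front): Agent 2 can switch to Q (3 → 4). Not NE.
(B, P, Back): Agent 3 can switch to Front (2 → 9). Not NE.
(B, Q, Front): Agent 3 can switch to Back (3 → 4). Not NE.
(B, Q, Back): Agent 2 can switch to P (4 → 8). Not NE.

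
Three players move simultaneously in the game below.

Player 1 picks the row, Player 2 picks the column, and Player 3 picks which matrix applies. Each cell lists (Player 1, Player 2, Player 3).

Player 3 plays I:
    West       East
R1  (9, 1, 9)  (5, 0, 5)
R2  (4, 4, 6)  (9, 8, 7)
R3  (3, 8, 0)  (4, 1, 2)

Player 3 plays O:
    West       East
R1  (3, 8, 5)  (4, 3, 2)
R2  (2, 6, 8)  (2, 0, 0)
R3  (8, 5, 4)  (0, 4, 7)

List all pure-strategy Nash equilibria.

Pure-strategy Nash equilibria: (R1, West, I); (R2, East, I); (R3, West, O)

Mark each player's best response to every combination of opponents' strategies; a profile where every player is best-responding is a pure Nash equilibrium.
Player 1 against (West, I): payoffs 9, 4, 3 → best response R1.
Player 1 against (West, O): payoffs 3, 2, 8 → best response R3.
Player 1 against (East, I): payoffs 5, 9, 4 → best response R2.
Player 1 against (East, O): payoffs 4, 2, 0 → best response R1.
Player 2 against (R1, I): payoffs 1, 0 → best response West.
Player 2 against (R1, O): payoffs 8, 3 → best response West.
Player 2 against (R2, I): payoffs 4, 8 → best response East.
Player 2 against (R2, O): payoffs 6, 0 → best response West.
Player 2 against (R3, I): payoffs 8, 1 → best response West.
Player 2 against (R3, O): payoffs 5, 4 → best response West.
Player 3 against (R1, West): payoffs 9, 5 → best response I.
Player 3 against (R1, East): payoffs 5, 2 → best response I.
Player 3 against (R2, West): payoffs 6, 8 → best response O.
Player 3 against (R2, East): payoffs 7, 0 → best response I.
Player 3 against (R3, West): payoffs 0, 4 → best response O.
Player 3 against (R3, East): payoffs 2, 7 → best response O.
Mutual best responses: (R1, West, I); (R2, East, I); (R3, West, O).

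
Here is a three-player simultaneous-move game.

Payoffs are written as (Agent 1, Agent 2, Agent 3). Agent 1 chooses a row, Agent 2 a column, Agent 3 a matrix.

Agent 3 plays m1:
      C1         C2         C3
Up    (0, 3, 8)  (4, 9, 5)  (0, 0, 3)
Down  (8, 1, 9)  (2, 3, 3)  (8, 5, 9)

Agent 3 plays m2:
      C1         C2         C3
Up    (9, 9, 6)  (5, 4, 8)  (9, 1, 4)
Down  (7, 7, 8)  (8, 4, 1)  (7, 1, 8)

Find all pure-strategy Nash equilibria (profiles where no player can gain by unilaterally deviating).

(Up, C1, m1): Agent 1 can switch to Down (0 → 8). Not NE.
(Up, C1, m2): Agent 3 can switch to m1 (6 → 8). Not NE.
(Up, C2, m1): Agent 3 can switch to m2 (5 → 8). Not NE.
(Up, C2, m2): Agent 1 can switch to Down (5 → 8). Not NE.
(Up, C3, m1): Agent 1 can switch to Down (0 → 8). Not NE.
(Up, C3, m2): Agent 2 can switch to C1 (1 → 9). Not NE.
(Down, C1, m1): Agent 2 can switch to C2 (1 → 3). Not NE.
(Down, C1, m2): Agent 1 can switch to Up (7 → 9). Not NE.
(Down, C3, m1): Agent 1 gets 8, best alternative 0; Agent 2 gets 5, best alternative 3; Agent 3 gets 9, best alternative 8. No profitable deviation — NE.
(The remaining 3 profiles each have a profitable deviation by the same check.)

(Down, C3, m1)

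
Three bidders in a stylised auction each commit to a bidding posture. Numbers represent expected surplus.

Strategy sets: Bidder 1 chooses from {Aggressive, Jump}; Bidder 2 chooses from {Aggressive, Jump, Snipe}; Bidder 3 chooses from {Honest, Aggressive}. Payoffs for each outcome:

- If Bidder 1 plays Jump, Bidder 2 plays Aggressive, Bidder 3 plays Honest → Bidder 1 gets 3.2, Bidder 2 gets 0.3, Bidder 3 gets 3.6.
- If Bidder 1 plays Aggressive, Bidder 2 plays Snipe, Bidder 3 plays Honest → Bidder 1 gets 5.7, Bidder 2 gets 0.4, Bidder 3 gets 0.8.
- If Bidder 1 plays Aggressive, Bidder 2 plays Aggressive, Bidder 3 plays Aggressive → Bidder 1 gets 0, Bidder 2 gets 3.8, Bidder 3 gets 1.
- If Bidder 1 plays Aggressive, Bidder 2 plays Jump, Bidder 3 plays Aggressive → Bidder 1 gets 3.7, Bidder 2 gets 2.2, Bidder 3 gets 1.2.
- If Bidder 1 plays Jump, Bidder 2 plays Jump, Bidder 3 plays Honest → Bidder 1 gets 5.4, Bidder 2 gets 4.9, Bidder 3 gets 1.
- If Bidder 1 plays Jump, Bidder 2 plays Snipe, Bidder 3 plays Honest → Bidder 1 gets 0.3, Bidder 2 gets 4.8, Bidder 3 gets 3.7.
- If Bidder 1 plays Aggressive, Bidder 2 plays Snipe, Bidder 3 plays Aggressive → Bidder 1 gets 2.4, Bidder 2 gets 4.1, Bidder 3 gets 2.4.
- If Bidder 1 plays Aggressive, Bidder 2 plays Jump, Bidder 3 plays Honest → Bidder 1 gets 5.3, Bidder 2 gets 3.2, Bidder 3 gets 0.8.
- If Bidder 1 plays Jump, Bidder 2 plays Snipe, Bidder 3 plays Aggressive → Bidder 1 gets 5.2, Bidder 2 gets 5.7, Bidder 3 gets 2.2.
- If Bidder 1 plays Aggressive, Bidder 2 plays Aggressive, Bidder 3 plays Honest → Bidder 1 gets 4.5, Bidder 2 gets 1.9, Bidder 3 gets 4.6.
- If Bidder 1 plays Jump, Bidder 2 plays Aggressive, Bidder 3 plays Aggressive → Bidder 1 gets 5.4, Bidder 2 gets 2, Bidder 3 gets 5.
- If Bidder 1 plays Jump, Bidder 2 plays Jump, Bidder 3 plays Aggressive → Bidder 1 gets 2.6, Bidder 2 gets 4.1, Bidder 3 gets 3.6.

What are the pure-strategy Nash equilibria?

(Aggressive, Aggressive, Honest): Bidder 2 can switch to Jump (1.9 → 3.2). Not NE.
(Aggressive, Aggressive, Aggressive): Bidder 1 can switch to Jump (0 → 5.4). Not NE.
(Aggressive, Jump, Honest): Bidder 1 can switch to Jump (5.3 → 5.4). Not NE.
(Aggressive, Jump, Aggressive): Bidder 2 can switch to Aggressive (2.2 → 3.8). Not NE.
(Aggressive, Snipe, Honest): Bidder 2 can switch to Aggressive (0.4 → 1.9). Not NE.
(Aggressive, Snipe, Aggressive): Bidder 1 can switch to Jump (2.4 → 5.2). Not NE.
(Jump, Aggressive, Honest): Bidder 1 can switch to Aggressive (3.2 → 4.5). Not NE.
(Jump, Aggressive, Aggressive): Bidder 2 can switch to Jump (2 → 4.1). Not NE.
(Jump, Jump, Honest): Bidder 3 can switch to Aggressive (1 → 3.6). Not NE.
(Jump, Jump, Aggressive): Bidder 1 can switch to Aggressive (2.6 → 3.7). Not NE.
(Jump, Snipe, Honest): Bidder 1 can switch to Aggressive (0.3 → 5.7). Not NE.
(Jump, Snipe, Aggressive): Bidder 3 can switch to Honest (2.2 → 3.7). Not NE.

none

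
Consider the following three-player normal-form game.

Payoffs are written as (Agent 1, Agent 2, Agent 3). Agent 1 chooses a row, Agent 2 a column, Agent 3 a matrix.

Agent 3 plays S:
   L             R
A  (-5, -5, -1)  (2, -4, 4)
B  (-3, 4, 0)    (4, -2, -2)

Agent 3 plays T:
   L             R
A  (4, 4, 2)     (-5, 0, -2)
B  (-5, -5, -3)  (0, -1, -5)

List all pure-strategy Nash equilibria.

Mark each player's best response to every combination of opponents' strategies; a profile where every player is best-responding is a pure Nash equilibrium.
Agent 1 against (L, S): payoffs -5, -3 → best response B.
Agent 1 against (L, T): payoffs 4, -5 → best response A.
Agent 1 against (R, S): payoffs 2, 4 → best response B.
Agent 1 against (R, T): payoffs -5, 0 → best response B.
Agent 2 against (A, S): payoffs -5, -4 → best response R.
Agent 2 against (A, T): payoffs 4, 0 → best response L.
Agent 2 against (B, S): payoffs 4, -2 → best response L.
Agent 2 against (B, T): payoffs -5, -1 → best response R.
Agent 3 against (A, L): payoffs -1, 2 → best response T.
Agent 3 against (A, R): payoffs 4, -2 → best response S.
Agent 3 against (B, L): payoffs 0, -3 → best response S.
Agent 3 against (B, R): payoffs -2, -5 → best response S.
Mutual best responses: (A, L, T); (B, L, S).

Pure-strategy Nash equilibria: (A, L, T) and (B, L, S)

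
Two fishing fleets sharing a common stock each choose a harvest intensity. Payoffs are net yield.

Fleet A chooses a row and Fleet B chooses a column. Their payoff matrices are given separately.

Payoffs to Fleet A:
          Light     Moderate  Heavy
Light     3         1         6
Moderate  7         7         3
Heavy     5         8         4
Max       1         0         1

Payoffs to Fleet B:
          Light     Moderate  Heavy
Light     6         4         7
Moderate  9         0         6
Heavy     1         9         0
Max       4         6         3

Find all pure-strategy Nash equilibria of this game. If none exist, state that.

The pure Nash equilibria are (Light, Heavy); (Moderate, Light); (Heavy, Moderate).

(Light, Light): Fleet A can switch to Moderate (3 → 7). Not NE.
(Light, Moderate): Fleet A can switch to Moderate (1 → 7). Not NE.
(Light, Heavy): Fleet A gets 6, best alternative 4; Fleet B gets 7, best alternative 6. No profitable deviation — NE.
(Moderate, Light): Fleet A gets 7, best alternative 5; Fleet B gets 9, best alternative 6. No profitable deviation — NE.
(Moderate, Moderate): Fleet A can switch to Heavy (7 → 8). Not NE.
(Moderate, Heavy): Fleet A can switch to Light (3 → 6). Not NE.
(Heavy, Light): Fleet A can switch to Moderate (5 → 7). Not NE.
(Heavy, Moderate): Fleet A gets 8, best alternative 7; Fleet B gets 9, best alternative 1. No profitable deviation — NE.
(Heavy, Heavy): Fleet A can switch to Light (4 → 6). Not NE.
(Max, Light): Fleet A can switch to Light (1 → 3). Not NE.
(Max, Moderate): Fleet A can switch to Light (0 → 1). Not NE.
(The remaining 1 profile has a profitable deviation by the same check.)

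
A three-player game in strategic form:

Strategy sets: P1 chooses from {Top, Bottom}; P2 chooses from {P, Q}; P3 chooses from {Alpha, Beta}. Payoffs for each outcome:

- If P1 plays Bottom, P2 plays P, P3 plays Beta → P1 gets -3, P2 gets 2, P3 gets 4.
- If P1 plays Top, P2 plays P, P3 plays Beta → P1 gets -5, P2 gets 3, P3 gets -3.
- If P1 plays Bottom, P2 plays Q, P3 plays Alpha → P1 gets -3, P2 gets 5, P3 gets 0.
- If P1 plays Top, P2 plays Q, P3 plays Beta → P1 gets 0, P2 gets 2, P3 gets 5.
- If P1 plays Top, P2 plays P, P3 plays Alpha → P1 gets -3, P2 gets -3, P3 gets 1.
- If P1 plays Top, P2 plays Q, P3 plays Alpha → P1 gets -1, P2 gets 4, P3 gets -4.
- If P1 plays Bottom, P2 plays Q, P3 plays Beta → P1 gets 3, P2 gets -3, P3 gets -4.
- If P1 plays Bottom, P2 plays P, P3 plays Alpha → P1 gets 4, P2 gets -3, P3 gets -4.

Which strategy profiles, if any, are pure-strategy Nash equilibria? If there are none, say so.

(Top, P, Alpha): P1 can switch to Bottom (-3 → 4). Not NE.
(Top, P, Beta): P1 can switch to Bottom (-5 → -3). Not NE.
(Top, Q, Alpha): P3 can switch to Beta (-4 → 5). Not NE.
(Top, Q, Beta): P1 can switch to Bottom (0 → 3). Not NE.
(Bottom, P, Alpha): P2 can switch to Q (-3 → 5). Not NE.
(Bottom, P, Beta): P1 gets -3, best alternative -5; P2 gets 2, best alternative -3; P3 gets 4, best alternative -4. No profitable deviation — NE.
(Bottom, Q, Alpha): P1 can switch to Top (-3 → -1). Not NE.
(Bottom, Q, Beta): P2 can switch to P (-3 → 2). Not NE.

(Bottom, P, Beta)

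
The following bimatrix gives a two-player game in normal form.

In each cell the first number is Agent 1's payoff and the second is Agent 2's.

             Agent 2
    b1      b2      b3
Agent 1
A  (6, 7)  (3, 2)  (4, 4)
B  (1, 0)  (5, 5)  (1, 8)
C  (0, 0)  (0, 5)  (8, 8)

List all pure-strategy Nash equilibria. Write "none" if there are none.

(A, b1); (C, b3)

(A, b1): Agent 1 gets 6, best alternative 1; Agent 2 gets 7, best alternative 4. No profitable deviation — NE.
(A, b2): Agent 1 can switch to B (3 → 5). Not NE.
(A, b3): Agent 1 can switch to C (4 → 8). Not NE.
(B, b1): Agent 1 can switch to A (1 → 6). Not NE.
(B, b2): Agent 2 can switch to b3 (5 → 8). Not NE.
(B, b3): Agent 1 can switch to A (1 → 4). Not NE.
(C, b1): Agent 1 can switch to A (0 → 6). Not NE.
(C, b2): Agent 1 can switch to A (0 → 3). Not NE.
(C, b3): Agent 1 gets 8, best alternative 4; Agent 2 gets 8, best alternative 5. No profitable deviation — NE.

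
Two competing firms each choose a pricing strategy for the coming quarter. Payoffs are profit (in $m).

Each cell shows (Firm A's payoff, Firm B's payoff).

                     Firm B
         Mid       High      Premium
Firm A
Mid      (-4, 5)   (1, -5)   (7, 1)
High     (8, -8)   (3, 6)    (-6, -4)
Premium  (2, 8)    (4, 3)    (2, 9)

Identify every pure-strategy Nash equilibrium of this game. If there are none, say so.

There is no pure-strategy Nash equilibrium.

For each strategy profile, look for a profitable unilateral deviation.
(Mid, Mid): Firm A can switch to High (-4 → 8). Not NE.
(Mid, High): Firm A can switch to High (1 → 3). Not NE.
(Mid, Premium): Firm B can switch to Mid (1 → 5). Not NE.
(High, Mid): Firm B can switch to High (-8 → 6). Not NE.
(High, High): Firm A can switch to Premium (3 → 4). Not NE.
(High, Premium): Firm A can switch to Mid (-6 → 7). Not NE.
(Premium, Mid): Firm A can switch to High (2 → 8). Not NE.
(Premium, High): Firm B can switch to Mid (3 → 8). Not NE.
(Premium, Premium): Firm A can switch to Mid (2 → 7). Not NE.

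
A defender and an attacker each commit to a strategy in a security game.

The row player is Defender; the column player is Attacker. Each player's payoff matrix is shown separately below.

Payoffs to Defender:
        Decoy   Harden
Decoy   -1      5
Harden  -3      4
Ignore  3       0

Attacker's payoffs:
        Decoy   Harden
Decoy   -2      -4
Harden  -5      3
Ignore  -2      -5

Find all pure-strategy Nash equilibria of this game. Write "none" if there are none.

(Decoy, Decoy): Defender can switch to Ignore (-1 → 3). Not NE.
(Decoy, Harden): Attacker can switch to Decoy (-4 → -2). Not NE.
(Harden, Decoy): Defender can switch to Decoy (-3 → -1). Not NE.
(Harden, Harden): Defender can switch to Decoy (4 → 5). Not NE.
(Ignore, Decoy): Defender gets 3, best alternative -1; Attacker gets -2, best alternative -5. No profitable deviation — NE.
(Ignore, Harden): Defender can switch to Decoy (0 → 5). Not NE.

Pure NE: (Ignore, Decoy)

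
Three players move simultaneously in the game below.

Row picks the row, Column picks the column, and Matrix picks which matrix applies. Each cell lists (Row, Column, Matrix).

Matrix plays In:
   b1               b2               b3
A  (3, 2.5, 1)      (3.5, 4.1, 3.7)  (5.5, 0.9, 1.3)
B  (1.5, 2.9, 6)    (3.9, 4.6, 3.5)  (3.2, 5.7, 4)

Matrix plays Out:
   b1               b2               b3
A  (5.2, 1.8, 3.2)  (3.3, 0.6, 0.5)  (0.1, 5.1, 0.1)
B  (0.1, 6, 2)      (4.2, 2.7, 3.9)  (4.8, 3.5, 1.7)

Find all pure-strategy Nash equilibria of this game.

(A, b1, In): Column can switch to b2 (2.5 → 4.1). Not NE.
(A, b1, Out): Column can switch to b3 (1.8 → 5.1). Not NE.
(A, b2, In): Row can switch to B (3.5 → 3.9). Not NE.
(A, b2, Out): Row can switch to B (3.3 → 4.2). Not NE.
(A, b3, In): Column can switch to b1 (0.9 → 2.5). Not NE.
(A, b3, Out): Row can switch to B (0.1 → 4.8). Not NE.
(B, b1, In): Row can switch to A (1.5 → 3). Not NE.
(B, b1, Out): Row can switch to A (0.1 → 5.2). Not NE.
(The remaining 4 profiles each have a profitable deviation by the same check.)

No pure-strategy Nash equilibrium.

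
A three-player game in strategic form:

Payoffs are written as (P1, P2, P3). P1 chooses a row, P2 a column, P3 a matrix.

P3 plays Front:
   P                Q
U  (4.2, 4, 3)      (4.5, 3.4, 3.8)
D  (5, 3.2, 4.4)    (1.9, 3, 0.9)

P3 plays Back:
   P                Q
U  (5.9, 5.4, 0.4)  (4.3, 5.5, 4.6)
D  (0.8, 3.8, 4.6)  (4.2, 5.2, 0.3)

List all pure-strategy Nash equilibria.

The unique pure-strategy Nash equilibrium is (U, Q, Back).

For each player, find the best response to each opponent profile; mutual best responses are the pure NE.
P1 against (P, Front): payoffs 4.2, 5 → best response D.
P1 against (P, Back): payoffs 5.9, 0.8 → best response U.
P1 against (Q, Front): payoffs 4.5, 1.9 → best response U.
P1 against (Q, Back): payoffs 4.3, 4.2 → best response U.
P2 against (U, Front): payoffs 4, 3.4 → best response P.
P2 against (U, Back): payoffs 5.4, 5.5 → best response Q.
P2 against (D, Front): payoffs 3.2, 3 → best response P.
P2 against (D, Back): payoffs 3.8, 5.2 → best response Q.
P3 against (U, P): payoffs 3, 0.4 → best response Front.
P3 against (U, Q): payoffs 3.8, 4.6 → best response Back.
P3 against (D, P): payoffs 4.4, 4.6 → best response Back.
P3 against (D, Q): payoffs 0.9, 0.3 → best response Front.
Mutual best responses: (U, Q, Back).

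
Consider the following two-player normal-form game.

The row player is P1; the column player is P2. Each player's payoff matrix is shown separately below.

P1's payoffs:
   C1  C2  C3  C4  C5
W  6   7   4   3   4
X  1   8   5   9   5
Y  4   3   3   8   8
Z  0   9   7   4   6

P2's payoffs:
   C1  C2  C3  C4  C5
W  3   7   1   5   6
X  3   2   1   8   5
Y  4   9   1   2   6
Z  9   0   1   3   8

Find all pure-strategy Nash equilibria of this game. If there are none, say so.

P1 against C1: payoffs 6, 1, 4, 0 → best response W.
P1 against C2: payoffs 7, 8, 3, 9 → best response Z.
P1 against C3: payoffs 4, 5, 3, 7 → best response Z.
P1 against C4: payoffs 3, 9, 8, 4 → best response X.
P1 against C5: payoffs 4, 5, 8, 6 → best response Y.
P2 against W: payoffs 3, 7, 1, 5, 6 → best response C2.
P2 against X: payoffs 3, 2, 1, 8, 5 → best response C4.
P2 against Y: payoffs 4, 9, 1, 2, 6 → best response C2.
P2 against Z: payoffs 9, 0, 1, 3, 8 → best response C1.
Mutual best responses: (X, C4).

Pure NE: (X, C4)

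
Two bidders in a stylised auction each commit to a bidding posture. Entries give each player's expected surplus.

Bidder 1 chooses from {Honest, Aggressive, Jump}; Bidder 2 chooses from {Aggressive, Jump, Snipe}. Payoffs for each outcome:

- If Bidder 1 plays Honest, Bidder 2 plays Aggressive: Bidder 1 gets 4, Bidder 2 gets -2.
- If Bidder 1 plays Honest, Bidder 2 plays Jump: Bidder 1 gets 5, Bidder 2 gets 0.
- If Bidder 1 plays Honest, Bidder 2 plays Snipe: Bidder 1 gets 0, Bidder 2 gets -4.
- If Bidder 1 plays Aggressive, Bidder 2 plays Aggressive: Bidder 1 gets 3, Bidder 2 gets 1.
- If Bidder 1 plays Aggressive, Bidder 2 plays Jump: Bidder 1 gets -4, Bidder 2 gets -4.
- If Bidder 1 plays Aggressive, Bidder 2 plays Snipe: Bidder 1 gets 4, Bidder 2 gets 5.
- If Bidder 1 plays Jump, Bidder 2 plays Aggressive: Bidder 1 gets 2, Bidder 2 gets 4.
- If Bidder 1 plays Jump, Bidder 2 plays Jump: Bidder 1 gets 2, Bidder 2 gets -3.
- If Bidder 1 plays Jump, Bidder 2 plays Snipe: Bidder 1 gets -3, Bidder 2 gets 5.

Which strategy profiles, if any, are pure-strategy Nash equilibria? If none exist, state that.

(Honest, Jump), (Aggressive, Snipe)

(Honest, Aggressive): Bidder 2 can switch to Jump (-2 → 0). Not NE.
(Honest, Jump): Bidder 1 gets 5, best alternative 2; Bidder 2 gets 0, best alternative -2. No profitable deviation — NE.
(Honest, Snipe): Bidder 1 can switch to Aggressive (0 → 4). Not NE.
(Aggressive, Aggressive): Bidder 1 can switch to Honest (3 → 4). Not NE.
(Aggressive, Jump): Bidder 1 can switch to Honest (-4 → 5). Not NE.
(Aggressive, Snipe): Bidder 1 gets 4, best alternative 0; Bidder 2 gets 5, best alternative 1. No profitable deviation — NE.
(Jump, Aggressive): Bidder 1 can switch to Honest (2 → 4). Not NE.
(Jump, Jump): Bidder 1 can switch to Honest (2 → 5). Not NE.
(Jump, Snipe): Bidder 1 can switch to Honest (-3 → 0). Not NE.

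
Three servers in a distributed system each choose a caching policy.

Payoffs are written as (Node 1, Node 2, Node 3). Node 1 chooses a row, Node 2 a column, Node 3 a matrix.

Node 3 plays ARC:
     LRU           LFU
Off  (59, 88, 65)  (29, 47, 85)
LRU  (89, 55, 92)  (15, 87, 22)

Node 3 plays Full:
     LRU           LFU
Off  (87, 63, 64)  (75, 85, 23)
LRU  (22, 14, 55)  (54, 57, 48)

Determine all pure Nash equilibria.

Mark each player's best response to every combination of opponents' strategies; a profile where every player is best-responding is a pure Nash equilibrium.
Node 1 against (LRU, ARC): payoffs 59, 89 → best response LRU.
Node 1 against (LRU, Full): payoffs 87, 22 → best response Off.
Node 1 against (LFU, ARC): payoffs 29, 15 → best response Off.
Node 1 against (LFU, Full): payoffs 75, 54 → best response Off.
Node 2 against (Off, ARC): payoffs 88, 47 → best response LRU.
Node 2 against (Off, Full): payoffs 63, 85 → best response LFU.
Node 2 against (LRU, ARC): payoffs 55, 87 → best response LFU.
Node 2 against (LRU, Full): payoffs 14, 57 → best response LFU.
Node 3 against (Off, LRU): payoffs 65, 64 → best response ARC.
Node 3 against (Off, LFU): payoffs 85, 23 → best response ARC.
Node 3 against (LRU, LRU): payoffs 92, 55 → best response ARC.
Node 3 against (LRU, LFU): payoffs 22, 48 → best response Full.
No profile is a mutual best response for all players.

No pure-strategy Nash equilibrium.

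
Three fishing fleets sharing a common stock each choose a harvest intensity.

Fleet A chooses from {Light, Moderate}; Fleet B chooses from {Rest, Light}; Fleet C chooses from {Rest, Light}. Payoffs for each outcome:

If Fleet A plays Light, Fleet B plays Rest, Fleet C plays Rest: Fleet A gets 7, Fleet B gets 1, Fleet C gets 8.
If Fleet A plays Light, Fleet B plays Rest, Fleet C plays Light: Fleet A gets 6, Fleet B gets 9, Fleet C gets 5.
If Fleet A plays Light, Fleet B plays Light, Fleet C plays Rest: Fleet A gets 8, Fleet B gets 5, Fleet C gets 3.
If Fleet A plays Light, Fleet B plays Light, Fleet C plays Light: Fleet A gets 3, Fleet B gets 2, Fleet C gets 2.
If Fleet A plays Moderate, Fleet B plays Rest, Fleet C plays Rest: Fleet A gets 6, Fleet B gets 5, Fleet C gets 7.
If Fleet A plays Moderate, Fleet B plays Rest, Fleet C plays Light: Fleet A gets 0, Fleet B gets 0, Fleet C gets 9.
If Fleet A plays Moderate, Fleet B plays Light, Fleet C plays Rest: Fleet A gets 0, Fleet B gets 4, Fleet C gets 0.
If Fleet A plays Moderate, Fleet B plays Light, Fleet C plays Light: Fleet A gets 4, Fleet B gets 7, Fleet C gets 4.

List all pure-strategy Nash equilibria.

For each strategy profile, look for a profitable unilateral deviation.
(Light, Rest, Rest): Fleet B can switch to Light (1 → 5). Not NE.
(Light, Rest, Light): Fleet C can switch to Rest (5 → 8). Not NE.
(Light, Light, Rest): Fleet A gets 8, best alternative 0; Fleet B gets 5, best alternative 1; Fleet C gets 3, best alternative 2. No profitable deviation — NE.
(Light, Light, Light): Fleet A can switch to Moderate (3 → 4). Not NE.
(Moderate, Rest, Rest): Fleet A can switch to Light (6 → 7). Not NE.
(Moderate, Rest, Light): Fleet A can switch to Light (0 → 6). Not NE.
(Moderate, Light, Rest): Fleet A can switch to Light (0 → 8). Not NE.
(Moderate, Light, Light): Fleet A gets 4, best alternative 3; Fleet B gets 7, best alternative 0; Fleet C gets 4, best alternative 0. No profitable deviation — NE.

(Light, Light, Rest) and (Moderate, Light, Light)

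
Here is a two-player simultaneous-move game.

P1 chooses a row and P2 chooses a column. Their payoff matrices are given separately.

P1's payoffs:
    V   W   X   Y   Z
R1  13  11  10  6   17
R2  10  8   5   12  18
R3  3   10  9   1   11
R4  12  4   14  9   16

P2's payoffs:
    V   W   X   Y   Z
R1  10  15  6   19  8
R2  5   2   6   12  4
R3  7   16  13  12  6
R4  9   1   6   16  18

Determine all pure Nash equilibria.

The unique pure-strategy Nash equilibrium is (R2, Y).

Mark each player's best response to every combination of opponents' strategies; a profile where every player is best-responding is a pure Nash equilibrium.
P1 against V: payoffs 13, 10, 3, 12 → best response R1.
P1 against W: payoffs 11, 8, 10, 4 → best response R1.
P1 against X: payoffs 10, 5, 9, 14 → best response R4.
P1 against Y: payoffs 6, 12, 1, 9 → best response R2.
P1 against Z: payoffs 17, 18, 11, 16 → best response R2.
P2 against R1: payoffs 10, 15, 6, 19, 8 → best response Y.
P2 against R2: payoffs 5, 2, 6, 12, 4 → best response Y.
P2 against R3: payoffs 7, 16, 13, 12, 6 → best response W.
P2 against R4: payoffs 9, 1, 6, 16, 18 → best response Z.
Mutual best responses: (R2, Y).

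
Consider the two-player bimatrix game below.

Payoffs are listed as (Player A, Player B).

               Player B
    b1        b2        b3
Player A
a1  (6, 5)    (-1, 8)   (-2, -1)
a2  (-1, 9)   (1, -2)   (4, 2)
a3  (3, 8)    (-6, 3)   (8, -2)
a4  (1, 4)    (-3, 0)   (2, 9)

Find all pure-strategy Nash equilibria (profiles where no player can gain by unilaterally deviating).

Mark each player's best response to every combination of opponents' strategies; a profile where every player is best-responding is a pure Nash equilibrium.
Player A against b1: payoffs 6, -1, 3, 1 → best response a1.
Player A against b2: payoffs -1, 1, -6, -3 → best response a2.
Player A against b3: payoffs -2, 4, 8, 2 → best response a3.
Player B against a1: payoffs 5, 8, -1 → best response b2.
Player B against a2: payoffs 9, -2, 2 → best response b1.
Player B against a3: payoffs 8, 3, -2 → best response b1.
Player B against a4: payoffs 4, 0, 9 → best response b3.
No profile is a mutual best response for all players.

This game has no pure Nash equilibrium.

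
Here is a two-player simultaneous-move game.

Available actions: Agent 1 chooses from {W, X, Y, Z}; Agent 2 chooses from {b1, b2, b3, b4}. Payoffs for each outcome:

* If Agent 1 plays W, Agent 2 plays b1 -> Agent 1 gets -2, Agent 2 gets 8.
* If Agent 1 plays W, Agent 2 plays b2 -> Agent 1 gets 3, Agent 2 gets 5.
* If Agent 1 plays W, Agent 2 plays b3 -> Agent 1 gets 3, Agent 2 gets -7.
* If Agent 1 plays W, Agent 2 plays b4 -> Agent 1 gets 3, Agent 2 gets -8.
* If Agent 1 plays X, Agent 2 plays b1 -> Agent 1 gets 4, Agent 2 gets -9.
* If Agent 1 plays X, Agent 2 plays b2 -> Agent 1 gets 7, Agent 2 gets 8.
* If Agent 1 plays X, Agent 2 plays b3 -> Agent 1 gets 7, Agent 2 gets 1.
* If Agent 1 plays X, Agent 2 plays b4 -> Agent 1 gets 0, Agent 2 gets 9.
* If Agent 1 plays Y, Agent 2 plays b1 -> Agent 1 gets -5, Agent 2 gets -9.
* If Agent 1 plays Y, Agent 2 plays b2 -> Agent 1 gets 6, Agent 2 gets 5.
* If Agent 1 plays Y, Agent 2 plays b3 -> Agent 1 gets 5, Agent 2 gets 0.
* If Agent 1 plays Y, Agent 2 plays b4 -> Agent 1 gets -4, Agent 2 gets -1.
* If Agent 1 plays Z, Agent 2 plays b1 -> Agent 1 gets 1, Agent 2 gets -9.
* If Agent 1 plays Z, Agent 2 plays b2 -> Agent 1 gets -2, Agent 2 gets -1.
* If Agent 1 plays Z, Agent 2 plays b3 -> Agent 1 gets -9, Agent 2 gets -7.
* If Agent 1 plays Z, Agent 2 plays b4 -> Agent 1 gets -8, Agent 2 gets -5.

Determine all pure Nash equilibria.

Check each profile: it is a Nash equilibrium iff no player can strictly gain by switching unilaterally.
(W, b1): Agent 1 can switch to X (-2 → 4). Not NE.
(W, b2): Agent 1 can switch to X (3 → 7). Not NE.
(W, b3): Agent 1 can switch to X (3 → 7). Not NE.
(W, b4): Agent 2 can switch to b1 (-8 → 8). Not NE.
(X, b1): Agent 2 can switch to b2 (-9 → 8). Not NE.
(X, b2): Agent 2 can switch to b4 (8 → 9). Not NE.
(X, b3): Agent 2 can switch to b2 (1 → 8). Not NE.
(X, b4): Agent 1 can switch to W (0 → 3). Not NE.
(Y, b1): Agent 1 can switch to W (-5 → -2). Not NE.
(Y, b2): Agent 1 can switch to X (6 → 7). Not NE.
(Y, b3): Agent 1 can switch to X (5 → 7). Not NE.
(Y, b4): Agent 1 can switch to W (-4 → 3). Not NE.
(The remaining 4 profiles each have a profitable deviation by the same check.)

There is no pure-strategy Nash equilibrium.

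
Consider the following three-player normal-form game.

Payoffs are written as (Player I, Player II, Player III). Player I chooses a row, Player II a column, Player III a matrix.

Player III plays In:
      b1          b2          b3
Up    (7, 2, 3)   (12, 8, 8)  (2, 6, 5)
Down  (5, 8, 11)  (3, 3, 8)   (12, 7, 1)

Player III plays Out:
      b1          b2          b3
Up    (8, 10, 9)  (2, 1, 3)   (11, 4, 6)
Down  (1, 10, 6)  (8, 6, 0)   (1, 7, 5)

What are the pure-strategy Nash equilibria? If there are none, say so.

(Up, b1, Out); (Up, b2, In)

Player I against (b1, In): payoffs 7, 5 → best response Up.
Player I against (b1, Out): payoffs 8, 1 → best response Up.
Player I against (b2, In): payoffs 12, 3 → best response Up.
Player I against (b2, Out): payoffs 2, 8 → best response Down.
Player I against (b3, In): payoffs 2, 12 → best response Down.
Player I against (b3, Out): payoffs 11, 1 → best response Up.
Player II against (Up, In): payoffs 2, 8, 6 → best response b2.
Player II against (Up, Out): payoffs 10, 1, 4 → best response b1.
Player II against (Down, In): payoffs 8, 3, 7 → best response b1.
Player II against (Down, Out): payoffs 10, 6, 7 → best response b1.
Player III against (Up, b1): payoffs 3, 9 → best response Out.
Player III against (Up, b2): payoffs 8, 3 → best response In.
Player III against (Up, b3): payoffs 5, 6 → best response Out.
Player III against (Down, b1): payoffs 11, 6 → best response In.
Player III against (Down, b2): payoffs 8, 0 → best response In.
Player III against (Down, b3): payoffs 1, 5 → best response Out.
Mutual best responses: (Up, b1, Out); (Up, b2, In).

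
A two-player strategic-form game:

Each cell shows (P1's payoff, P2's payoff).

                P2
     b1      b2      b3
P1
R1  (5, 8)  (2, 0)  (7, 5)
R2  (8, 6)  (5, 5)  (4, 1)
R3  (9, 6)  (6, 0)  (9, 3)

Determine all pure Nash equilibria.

Pure NE: (R3, b1)

P1 against b1: payoffs 5, 8, 9 → best response R3.
P1 against b2: payoffs 2, 5, 6 → best response R3.
P1 against b3: payoffs 7, 4, 9 → best response R3.
P2 against R1: payoffs 8, 0, 5 → best response b1.
P2 against R2: payoffs 6, 5, 1 → best response b1.
P2 against R3: payoffs 6, 0, 3 → best response b1.
Mutual best responses: (R3, b1).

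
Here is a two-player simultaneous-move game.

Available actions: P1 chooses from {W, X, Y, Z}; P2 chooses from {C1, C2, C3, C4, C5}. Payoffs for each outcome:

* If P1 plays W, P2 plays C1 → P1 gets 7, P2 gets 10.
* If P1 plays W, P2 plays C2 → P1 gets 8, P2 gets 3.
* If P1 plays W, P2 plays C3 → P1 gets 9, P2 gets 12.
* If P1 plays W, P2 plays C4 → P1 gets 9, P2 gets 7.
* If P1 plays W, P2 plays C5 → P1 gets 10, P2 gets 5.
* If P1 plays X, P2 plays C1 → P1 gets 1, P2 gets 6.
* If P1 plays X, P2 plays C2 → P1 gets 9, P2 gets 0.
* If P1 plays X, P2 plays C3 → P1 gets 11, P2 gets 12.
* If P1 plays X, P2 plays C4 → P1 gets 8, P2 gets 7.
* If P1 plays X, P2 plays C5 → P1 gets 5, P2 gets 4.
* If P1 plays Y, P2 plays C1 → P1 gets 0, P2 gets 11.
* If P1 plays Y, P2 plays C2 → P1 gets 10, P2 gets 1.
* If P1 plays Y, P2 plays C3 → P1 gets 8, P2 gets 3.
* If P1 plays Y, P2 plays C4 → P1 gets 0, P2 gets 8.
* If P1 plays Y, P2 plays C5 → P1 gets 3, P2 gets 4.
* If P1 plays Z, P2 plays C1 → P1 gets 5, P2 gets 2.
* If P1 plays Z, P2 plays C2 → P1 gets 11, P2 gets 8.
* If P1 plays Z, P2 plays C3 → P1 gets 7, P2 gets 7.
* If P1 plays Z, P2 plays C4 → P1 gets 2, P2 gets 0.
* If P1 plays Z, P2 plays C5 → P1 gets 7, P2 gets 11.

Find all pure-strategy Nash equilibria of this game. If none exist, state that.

The unique pure-strategy Nash equilibrium is (X, C3).

Mark each player's best response to every combination of opponents' strategies; a profile where every player is best-responding is a pure Nash equilibrium.
P1 against C1: payoffs 7, 1, 0, 5 → best response W.
P1 against C2: payoffs 8, 9, 10, 11 → best response Z.
P1 against C3: payoffs 9, 11, 8, 7 → best response X.
P1 against C4: payoffs 9, 8, 0, 2 → best response W.
P1 against C5: payoffs 10, 5, 3, 7 → best response W.
P2 against W: payoffs 10, 3, 12, 7, 5 → best response C3.
P2 against X: payoffs 6, 0, 12, 7, 4 → best response C3.
P2 against Y: payoffs 11, 1, 3, 8, 4 → best response C1.
P2 against Z: payoffs 2, 8, 7, 0, 11 → best response C5.
Mutual best responses: (X, C3).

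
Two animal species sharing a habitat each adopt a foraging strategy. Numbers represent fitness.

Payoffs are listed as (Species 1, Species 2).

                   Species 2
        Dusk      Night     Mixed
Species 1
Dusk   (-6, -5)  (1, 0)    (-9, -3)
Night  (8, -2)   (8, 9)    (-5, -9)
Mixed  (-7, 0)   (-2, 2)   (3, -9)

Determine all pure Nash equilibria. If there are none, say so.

For each player, find the best response to each opponent profile; mutual best responses are the pure NE.
Species 1 against Dusk: payoffs -6, 8, -7 → best response Night.
Species 1 against Night: payoffs 1, 8, -2 → best response Night.
Species 1 against Mixed: payoffs -9, -5, 3 → best response Mixed.
Species 2 against Dusk: payoffs -5, 0, -3 → best response Night.
Species 2 against Night: payoffs -2, 9, -9 → best response Night.
Species 2 against Mixed: payoffs 0, 2, -9 → best response Night.
Mutual best responses: (Night, Night).

The unique pure-strategy Nash equilibrium is (Night, Night).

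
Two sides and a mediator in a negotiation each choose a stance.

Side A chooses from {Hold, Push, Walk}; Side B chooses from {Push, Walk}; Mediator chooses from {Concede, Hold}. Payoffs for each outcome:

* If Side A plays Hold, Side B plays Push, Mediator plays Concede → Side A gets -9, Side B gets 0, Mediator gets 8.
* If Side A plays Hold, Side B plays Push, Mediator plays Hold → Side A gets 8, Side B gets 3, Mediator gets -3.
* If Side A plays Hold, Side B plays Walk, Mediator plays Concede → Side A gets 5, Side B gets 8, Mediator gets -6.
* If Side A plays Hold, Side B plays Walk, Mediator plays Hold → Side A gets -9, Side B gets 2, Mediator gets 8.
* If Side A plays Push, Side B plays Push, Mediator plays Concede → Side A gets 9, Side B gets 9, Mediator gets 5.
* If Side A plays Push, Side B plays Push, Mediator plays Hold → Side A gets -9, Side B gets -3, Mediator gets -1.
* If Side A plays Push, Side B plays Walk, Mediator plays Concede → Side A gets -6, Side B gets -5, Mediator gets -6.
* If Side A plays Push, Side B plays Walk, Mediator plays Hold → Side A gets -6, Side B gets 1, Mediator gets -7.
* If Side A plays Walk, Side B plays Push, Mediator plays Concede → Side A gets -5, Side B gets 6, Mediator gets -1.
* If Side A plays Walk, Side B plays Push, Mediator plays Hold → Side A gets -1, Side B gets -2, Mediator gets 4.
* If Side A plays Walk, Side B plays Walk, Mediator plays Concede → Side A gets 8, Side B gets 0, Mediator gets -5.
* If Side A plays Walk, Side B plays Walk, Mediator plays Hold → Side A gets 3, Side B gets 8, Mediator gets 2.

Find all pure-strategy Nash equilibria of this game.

Side A against (Push, Concede): payoffs -9, 9, -5 → best response Push.
Side A against (Push, Hold): payoffs 8, -9, -1 → best response Hold.
Side A against (Walk, Concede): payoffs 5, -6, 8 → best response Walk.
Side A against (Walk, Hold): payoffs -9, -6, 3 → best response Walk.
Side B against (Hold, Concede): payoffs 0, 8 → best response Walk.
Side B against (Hold, Hold): payoffs 3, 2 → best response Push.
Side B against (Push, Concede): payoffs 9, -5 → best response Push.
Side B against (Push, Hold): payoffs -3, 1 → best response Walk.
Side B against (Walk, Concede): payoffs 6, 0 → best response Push.
Side B against (Walk, Hold): payoffs -2, 8 → best response Walk.
Mediator against (Hold, Push): payoffs 8, -3 → best response Concede.
Mediator against (Hold, Walk): payoffs -6, 8 → best response Hold.
Mediator against (Push, Push): payoffs 5, -1 → best response Concede.
Mediator against (Push, Walk): payoffs -6, -7 → best response Concede.
Mediator against (Walk, Push): payoffs -1, 4 → best response Hold.
Mediator against (Walk, Walk): payoffs -5, 2 → best response Hold.
Mutual best responses: (Push, Push, Concede); (Walk, Walk, Hold).

Pure-strategy Nash equilibria: (Push, Push, Concede), (Walk, Walk, Hold)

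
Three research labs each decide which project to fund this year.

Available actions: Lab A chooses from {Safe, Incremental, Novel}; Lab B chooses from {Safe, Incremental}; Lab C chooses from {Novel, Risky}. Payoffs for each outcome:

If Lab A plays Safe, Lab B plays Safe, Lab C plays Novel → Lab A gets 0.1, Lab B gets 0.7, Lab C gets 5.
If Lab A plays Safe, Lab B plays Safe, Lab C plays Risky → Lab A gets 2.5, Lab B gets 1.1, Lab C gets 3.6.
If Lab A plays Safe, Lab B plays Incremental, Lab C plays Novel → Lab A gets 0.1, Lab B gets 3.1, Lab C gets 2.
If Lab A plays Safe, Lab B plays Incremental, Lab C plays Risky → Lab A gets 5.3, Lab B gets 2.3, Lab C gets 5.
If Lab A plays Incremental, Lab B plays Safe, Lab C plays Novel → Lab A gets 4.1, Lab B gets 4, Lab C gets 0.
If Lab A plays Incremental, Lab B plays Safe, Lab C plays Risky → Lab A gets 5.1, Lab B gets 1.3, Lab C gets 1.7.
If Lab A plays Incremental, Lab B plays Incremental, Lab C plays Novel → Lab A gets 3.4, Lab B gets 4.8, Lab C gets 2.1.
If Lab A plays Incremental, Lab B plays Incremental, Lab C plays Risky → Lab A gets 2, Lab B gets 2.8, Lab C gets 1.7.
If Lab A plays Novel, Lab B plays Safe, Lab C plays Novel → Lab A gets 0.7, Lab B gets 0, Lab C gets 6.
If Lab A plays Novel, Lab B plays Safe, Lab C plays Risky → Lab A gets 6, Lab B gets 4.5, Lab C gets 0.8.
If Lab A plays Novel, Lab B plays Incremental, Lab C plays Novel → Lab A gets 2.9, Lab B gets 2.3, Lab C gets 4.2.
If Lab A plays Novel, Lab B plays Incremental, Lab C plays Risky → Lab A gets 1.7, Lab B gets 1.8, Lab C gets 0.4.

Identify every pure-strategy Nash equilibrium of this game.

(Safe, Incremental, Risky), (Incremental, Incremental, Novel)

Lab A against (Safe, Novel): payoffs 0.1, 4.1, 0.7 → best response Incremental.
Lab A against (Safe, Risky): payoffs 2.5, 5.1, 6 → best response Novel.
Lab A against (Incremental, Novel): payoffs 0.1, 3.4, 2.9 → best response Incremental.
Lab A against (Incremental, Risky): payoffs 5.3, 2, 1.7 → best response Safe.
Lab B against (Safe, Novel): payoffs 0.7, 3.1 → best response Incremental.
Lab B against (Safe, Risky): payoffs 1.1, 2.3 → best response Incremental.
Lab B against (Incremental, Novel): payoffs 4, 4.8 → best response Incremental.
Lab B against (Incremental, Risky): payoffs 1.3, 2.8 → best response Incremental.
Lab B against (Novel, Novel): payoffs 0, 2.3 → best response Incremental.
Lab B against (Novel, Risky): payoffs 4.5, 1.8 → best response Safe.
Lab C against (Safe, Safe): payoffs 5, 3.6 → best response Novel.
Lab C against (Safe, Incremental): payoffs 2, 5 → best response Risky.
Lab C against (Incremental, Safe): payoffs 0, 1.7 → best response Risky.
Lab C against (Incremental, Incremental): payoffs 2.1, 1.7 → best response Novel.
Lab C against (Novel, Safe): payoffs 6, 0.8 → best response Novel.
Lab C against (Novel, Incremental): payoffs 4.2, 0.4 → best response Novel.
Mutual best responses: (Safe, Incremental, Risky); (Incremental, Incremental, Novel).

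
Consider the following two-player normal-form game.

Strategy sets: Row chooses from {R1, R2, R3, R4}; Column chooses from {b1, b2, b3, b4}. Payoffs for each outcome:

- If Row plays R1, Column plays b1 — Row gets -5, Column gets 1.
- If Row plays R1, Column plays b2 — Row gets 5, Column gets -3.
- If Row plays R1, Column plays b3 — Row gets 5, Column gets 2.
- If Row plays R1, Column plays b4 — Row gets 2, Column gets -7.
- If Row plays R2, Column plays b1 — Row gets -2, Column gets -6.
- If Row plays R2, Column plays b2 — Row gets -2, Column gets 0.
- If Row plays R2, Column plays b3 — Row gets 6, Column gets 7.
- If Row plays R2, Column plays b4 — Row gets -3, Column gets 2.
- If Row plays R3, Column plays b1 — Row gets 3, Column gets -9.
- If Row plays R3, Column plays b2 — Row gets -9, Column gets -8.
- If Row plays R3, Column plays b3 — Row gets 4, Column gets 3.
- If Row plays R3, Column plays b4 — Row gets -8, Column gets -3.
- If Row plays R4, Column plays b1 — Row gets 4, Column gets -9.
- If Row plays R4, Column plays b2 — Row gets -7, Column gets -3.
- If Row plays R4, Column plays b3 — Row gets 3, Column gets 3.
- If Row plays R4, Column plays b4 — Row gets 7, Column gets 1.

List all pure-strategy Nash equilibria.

Row against b1: payoffs -5, -2, 3, 4 → best response R4.
Row against b2: payoffs 5, -2, -9, -7 → best response R1.
Row against b3: payoffs 5, 6, 4, 3 → best response R2.
Row against b4: payoffs 2, -3, -8, 7 → best response R4.
Column against R1: payoffs 1, -3, 2, -7 → best response b3.
Column against R2: payoffs -6, 0, 7, 2 → best response b3.
Column against R3: payoffs -9, -8, 3, -3 → best response b3.
Column against R4: payoffs -9, -3, 3, 1 → best response b3.
Mutual best responses: (R2, b3).

Pure NE: (R2, b3)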